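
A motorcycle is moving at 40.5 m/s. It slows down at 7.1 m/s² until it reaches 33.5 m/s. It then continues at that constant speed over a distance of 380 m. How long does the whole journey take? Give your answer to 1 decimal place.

12.3 s

Phase 1 (decelerating): v₀ = 40.5 m/s, a = -7.1 m/s².
v = v₀ + at → t = (33.5 − 40.5) / -7.1 = 0.986 s
v² = v₀² + 2aΔx → Δx = (33.5² − 40.5²)/(2·-7.1) = 36.5 m

Phase 2 (constant speed): v₀ = 33.5 m/s, a = 0 m/s².
Constant speed: t = d/v = 380/33.5 = 11.3 s
Total time = 0.986 + 11.3 = 12.3 s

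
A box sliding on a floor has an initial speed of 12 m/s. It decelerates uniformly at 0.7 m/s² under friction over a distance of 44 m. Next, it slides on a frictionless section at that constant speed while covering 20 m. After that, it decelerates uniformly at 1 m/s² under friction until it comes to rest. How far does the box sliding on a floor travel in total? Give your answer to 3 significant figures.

105 m

Phase 1 (decelerating): v₀ = 12.0 m/s, a = -0.7 m/s².
v² = v₀² + 2aΔx = 12.0² + 2·-0.7·44 = 82.4 → v = 9.08 m/s
t = (v − v₀)/a = (9.08 − 12.0)/-0.7 = 4.18 s

Phase 2 (constant speed): v₀ = 9.08 m/s, a = 0 m/s².
Constant speed: t = d/v = 20/9.08 = 2.20 s

Phase 3 (decelerating): v₀ = 9.08 m/s, a = -1 m/s².
v = v₀ + at → t = (0 − 9.08) / -1 = 9.08 s
v² = v₀² + 2aΔx → Δx = (0² − 9.08²)/(2·-1) = 41.2 m
Total distance = 44.0 + 20.0 + 41.2 = 105 m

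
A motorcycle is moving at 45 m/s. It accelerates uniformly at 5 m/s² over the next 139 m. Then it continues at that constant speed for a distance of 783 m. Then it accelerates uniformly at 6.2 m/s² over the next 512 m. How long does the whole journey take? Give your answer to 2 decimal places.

22.60 s

Phase 1 (accelerating): v₀ = 45.0 m/s, a = 5 m/s².
v² = v₀² + 2aΔx = 45.0² + 2·5·139 = 3420 → v = 58.4 m/s
t = (v − v₀)/a = (58.4 − 45.0)/5 = 2.69 s

Phase 2 (constant speed): v₀ = 58.4 m/s, a = 0 m/s².
Constant speed: t = d/v = 783/58.4 = 13.4 s

Phase 3 (accelerating): v₀ = 58.4 m/s, a = 6.2 m/s².
v² = v₀² + 2aΔx = 58.4² + 2·6.2·512 = 9760 → v = 98.8 m/s
t = (v − v₀)/a = (98.8 − 58.4)/6.2 = 6.51 s
Total time = 2.69 + 13.4 + 6.51 = 22.6 s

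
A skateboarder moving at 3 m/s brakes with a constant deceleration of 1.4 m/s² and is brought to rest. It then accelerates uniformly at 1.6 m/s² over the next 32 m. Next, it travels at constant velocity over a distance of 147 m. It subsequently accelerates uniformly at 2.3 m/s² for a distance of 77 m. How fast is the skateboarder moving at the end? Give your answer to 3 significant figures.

Phase 1 (decelerating): v₀ = 3.00 m/s, a = -1.4 m/s².
v = v₀ + at → t = (0 − 3.00) / -1.4 = 2.14 s
v² = v₀² + 2aΔx → Δx = (0² − 3.00²)/(2·-1.4) = 3.21 m

Phase 2 (accelerating): v₀ = 0 m/s, a = 1.6 m/s².
v² = v₀² + 2aΔx = 0² + 2·1.6·32 = 102 → v = 10.1 m/s
t = (v − v₀)/a = (10.1 − 0)/1.6 = 6.32 s

Phase 3 (constant speed): v₀ = 10.1 m/s, a = 0 m/s².
Constant speed: t = d/v = 147/10.1 = 14.5 s

Phase 4 (accelerating): v₀ = 10.1 m/s, a = 2.3 m/s².
v² = v₀² + 2aΔx = 10.1² + 2·2.3·77 = 457 → v = 21.4 m/s
t = (v − v₀)/a = (21.4 − 10.1)/2.3 = 4.89 s
Final speed = 21.4 m/s

21.4 m/s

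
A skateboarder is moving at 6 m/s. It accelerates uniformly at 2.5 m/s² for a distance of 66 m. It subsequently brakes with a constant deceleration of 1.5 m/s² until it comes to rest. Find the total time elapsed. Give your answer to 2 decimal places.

Phase 1 (accelerating): v₀ = 6.00 m/s, a = 2.5 m/s².
v² = v₀² + 2aΔx = 6.00² + 2·2.5·66 = 366 → v = 19.1 m/s
t = (v − v₀)/a = (19.1 − 6.00)/2.5 = 5.25 s

Phase 2 (decelerating): v₀ = 19.1 m/s, a = -1.5 m/s².
v = v₀ + at → t = (0 − 19.1) / -1.5 = 12.8 s
v² = v₀² + 2aΔx → Δx = (0² − 19.1²)/(2·-1.5) = 122 m
Total time = 5.25 + 12.8 = 18.0 s

18.01 s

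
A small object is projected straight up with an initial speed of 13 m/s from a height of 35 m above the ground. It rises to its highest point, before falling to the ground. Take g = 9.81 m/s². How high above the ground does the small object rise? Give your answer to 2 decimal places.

Phase 1 (rising): v₀ = 13.0 m/s, a = -9.81 m/s².
v = v₀ + at → t = (0 − 13.0) / -9.81 = 1.33 s
v² = v₀² + 2aΔx → Δx = (0² − 13.0²)/(2·-9.81) = 8.61 m
Maximum height = 35 + 8.61 = 43.6 m

43.61 m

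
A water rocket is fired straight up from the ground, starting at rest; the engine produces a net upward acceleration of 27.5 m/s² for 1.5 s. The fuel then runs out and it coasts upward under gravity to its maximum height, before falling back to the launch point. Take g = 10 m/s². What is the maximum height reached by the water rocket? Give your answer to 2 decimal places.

Phase 1 (powered ascent): v₀ = 0 m/s, a = 27.5 m/s².
v = v₀ + at = 0 + (27.5)(1.5) = 41.2 m/s
Δx = v₀t + ½at² = 0·1.5 + 0.5·27.5·1.5² = 30.9 m

Phase 2 (coasting upward): v₀ = 41.2 m/s, a = -10 m/s².
v = v₀ + at → t = (0 − 41.2) / -10 = 4.12 s
v² = v₀² + 2aΔx → Δx = (0² − 41.2²)/(2·-10) = 85.1 m
Maximum height = 30.9 + 85.1 = 116 m

116.02 m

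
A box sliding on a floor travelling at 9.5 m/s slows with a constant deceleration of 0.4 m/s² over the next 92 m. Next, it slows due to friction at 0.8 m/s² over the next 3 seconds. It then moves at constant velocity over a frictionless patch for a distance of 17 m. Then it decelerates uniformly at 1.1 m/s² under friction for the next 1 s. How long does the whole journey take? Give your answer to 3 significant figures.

Phase 1 (decelerating): v₀ = 9.50 m/s, a = -0.4 m/s².
v² = v₀² + 2aΔx = 9.50² + 2·-0.4·92 = 16.6 → v = 4.08 m/s
t = (v − v₀)/a = (4.08 − 9.50)/-0.4 = 13.5 s

Phase 2 (decelerating): v₀ = 4.08 m/s, a = -0.8 m/s².
v = v₀ + at = 4.08 + (-0.8)(3) = 1.68 m/s
Δx = v₀t + ½at² = 4.08·3 + 0.5·-0.8·3² = 8.64 m

Phase 3 (constant speed): v₀ = 1.68 m/s, a = 0 m/s².
Constant speed: t = d/v = 17/1.68 = 10.1 s

Phase 4 (decelerating): v₀ = 1.68 m/s, a = -1.1 m/s².
v = v₀ + at = 1.68 + (-1.1)(1) = 0.580 m/s
Δx = v₀t + ½at² = 1.68·1 + 0.5·-1.1·1² = 1.13 m
Total time = 13.5 + 3.00 + 10.1 + 1.00 = 27.7 s

27.7 s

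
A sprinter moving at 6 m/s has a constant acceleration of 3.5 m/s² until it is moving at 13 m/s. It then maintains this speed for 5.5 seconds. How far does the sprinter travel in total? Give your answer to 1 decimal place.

Phase 1 (accelerating): v₀ = 6.00 m/s, a = 3.5 m/s².
v = v₀ + at → t = (13 − 6.00) / 3.5 = 2.00 s
v² = v₀² + 2aΔx → Δx = (13² − 6.00²)/(2·3.5) = 19.0 m

Phase 2 (constant speed): v₀ = 13.0 m/s, a = 0 m/s².
v = v₀ + at = 13.0 + (0)(5.5) = 13.0 m/s
Δx = v₀t + ½at² = 13.0·5.5 + 0.5·0·5.5² = 71.5 m
Total distance = 19.0 + 71.5 = 90.5 m

90.5 m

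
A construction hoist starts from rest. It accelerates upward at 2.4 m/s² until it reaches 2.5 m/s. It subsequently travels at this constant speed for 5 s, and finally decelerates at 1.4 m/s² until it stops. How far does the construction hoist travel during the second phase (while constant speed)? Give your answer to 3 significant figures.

Phase 1 (accelerating): v₀ = 0 m/s, a = 2.4 m/s².
v = v₀ + at → t = (2.5 − 0) / 2.4 = 1.04 s
v² = v₀² + 2aΔx → Δx = (2.5² − 0²)/(2·2.4) = 1.30 m

Phase 2 (constant speed): v₀ = 2.50 m/s, a = 0 m/s².
v = v₀ + at = 2.50 + (0)(5) = 2.50 m/s
Δx = v₀t + ½at² = 2.50·5 + 0.5·0·5² = 12.5 m
Distance in phase 2 = 12.5 m

12.5 m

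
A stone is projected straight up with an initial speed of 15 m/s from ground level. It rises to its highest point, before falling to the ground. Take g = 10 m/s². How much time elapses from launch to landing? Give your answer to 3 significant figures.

3.00 s

Phase 1 (rising): v₀ = 15.0 m/s, a = -10 m/s².
v = v₀ + at → t = (0 − 15.0) / -10 = 1.50 s
v² = v₀² + 2aΔx → Δx = (0² − 15.0²)/(2·-10) = 11.2 m

Phase 2 (falling): v₀ = 0 m/s, a = -10 m/s².
Falls 11.2 m from rest: t = √(2·11.2/10) = 1.50 s; v = g·t = 15.0 m/s.
Total time = 1.50 + 1.50 = 3.00 s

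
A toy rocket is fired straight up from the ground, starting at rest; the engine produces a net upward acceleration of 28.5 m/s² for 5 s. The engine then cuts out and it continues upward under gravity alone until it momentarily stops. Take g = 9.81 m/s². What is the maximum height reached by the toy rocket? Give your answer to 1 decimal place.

Phase 1 (powered ascent): v₀ = 0 m/s, a = 28.5 m/s².
v = v₀ + at = 0 + (28.5)(5) = 142 m/s
Δx = v₀t + ½at² = 0·5 + 0.5·28.5·5² = 356 m

Phase 2 (coasting upward): v₀ = 142 m/s, a = -9.81 m/s².
v = v₀ + at → t = (0 − 142) / -9.81 = 14.5 s
v² = v₀² + 2aΔx → Δx = (0² − 142²)/(2·-9.81) = 1030 m
Maximum height = 356 + 1030 = 1390 m

1391.2 m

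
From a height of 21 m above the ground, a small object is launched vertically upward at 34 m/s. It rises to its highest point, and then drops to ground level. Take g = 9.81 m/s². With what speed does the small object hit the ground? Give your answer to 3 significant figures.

Phase 1 (rising): v₀ = 34.0 m/s, a = -9.81 m/s².
v = v₀ + at → t = (0 − 34.0) / -9.81 = 3.47 s
v² = v₀² + 2aΔx → Δx = (0² − 34.0²)/(2·-9.81) = 58.9 m

Phase 2 (falling): v₀ = 0 m/s, a = -9.81 m/s².
Falls 79.9 m from rest: t = √(2·79.9/9.81) = 4.04 s; v = g·t = 39.6 m/s.
Final speed = 39.6 m/s

39.6 m/s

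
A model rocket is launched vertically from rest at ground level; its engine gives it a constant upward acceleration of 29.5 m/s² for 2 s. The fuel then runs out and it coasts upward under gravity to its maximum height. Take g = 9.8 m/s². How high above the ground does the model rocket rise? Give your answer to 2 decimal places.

Phase 1 (powered ascent): v₀ = 0 m/s, a = 29.5 m/s².
v = v₀ + at = 0 + (29.5)(2) = 59.0 m/s
Δx = v₀t + ½at² = 0·2 + 0.5·29.5·2² = 59.0 m

Phase 2 (coasting upward): v₀ = 59.0 m/s, a = -9.8 m/s².
v = v₀ + at → t = (0 − 59.0) / -9.8 = 6.02 s
v² = v₀² + 2aΔx → Δx = (0² − 59.0²)/(2·-9.8) = 178 m
Maximum height = 59.0 + 178 = 237 m

236.60 m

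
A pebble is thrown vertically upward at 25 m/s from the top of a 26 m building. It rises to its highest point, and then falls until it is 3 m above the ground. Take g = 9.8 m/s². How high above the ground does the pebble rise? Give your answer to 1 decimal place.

57.9 m

Phase 1 (rising): v₀ = 25.0 m/s, a = -9.8 m/s².
v = v₀ + at → t = (0 − 25.0) / -9.8 = 2.55 s
v² = v₀² + 2aΔx → Δx = (0² − 25.0²)/(2·-9.8) = 31.9 m
Maximum height = 26 + 31.9 = 57.9 m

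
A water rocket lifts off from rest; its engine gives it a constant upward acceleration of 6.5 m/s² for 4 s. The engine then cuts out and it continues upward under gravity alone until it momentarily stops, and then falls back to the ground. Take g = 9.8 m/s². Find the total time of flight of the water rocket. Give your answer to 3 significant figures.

10.9 s

Phase 1 (powered ascent): v₀ = 0 m/s, a = 6.5 m/s².
v = v₀ + at = 0 + (6.5)(4) = 26.0 m/s
Δx = v₀t + ½at² = 0·4 + 0.5·6.5·4² = 52.0 m

Phase 2 (coasting upward): v₀ = 26.0 m/s, a = -9.8 m/s².
v = v₀ + at → t = (0 − 26.0) / -9.8 = 2.65 s
v² = v₀² + 2aΔx → Δx = (0² − 26.0²)/(2·-9.8) = 34.5 m

Phase 3 (free fall): v₀ = 0 m/s, a = -9.8 m/s².
Falls 86.5 m from rest: t = √(2·86.5/9.8) = 4.20 s; v = g·t = 41.2 m/s.
Total time = 4.00 + 2.65 + 4.20 = 10.9 s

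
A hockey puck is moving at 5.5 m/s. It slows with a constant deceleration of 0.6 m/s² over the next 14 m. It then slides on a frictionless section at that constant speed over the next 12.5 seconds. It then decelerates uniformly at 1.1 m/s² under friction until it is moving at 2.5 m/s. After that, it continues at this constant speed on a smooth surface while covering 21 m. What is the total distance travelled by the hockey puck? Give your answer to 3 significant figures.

Phase 1 (decelerating): v₀ = 5.50 m/s, a = -0.6 m/s².
v² = v₀² + 2aΔx = 5.50² + 2·-0.6·14 = 13.4 → v = 3.67 m/s
t = (v − v₀)/a = (3.67 − 5.50)/-0.6 = 3.05 s

Phase 2 (constant speed): v₀ = 3.67 m/s, a = 0 m/s².
v = v₀ + at = 3.67 + (0)(12.5) = 3.67 m/s
Δx = v₀t + ½at² = 3.67·12.5 + 0.5·0·12.5² = 45.8 m

Phase 3 (decelerating): v₀ = 3.67 m/s, a = -1.1 m/s².
v = v₀ + at → t = (2.5 − 3.67) / -1.1 = 1.06 s
v² = v₀² + 2aΔx → Δx = (2.5² − 3.67²)/(2·-1.1) = 3.27 m

Phase 4 (constant speed): v₀ = 2.50 m/s, a = 0 m/s².
Constant speed: t = d/v = 21/2.50 = 8.40 s
Total distance = 14.0 + 45.8 + 3.27 + 21.0 = 84.1 m

84.1 m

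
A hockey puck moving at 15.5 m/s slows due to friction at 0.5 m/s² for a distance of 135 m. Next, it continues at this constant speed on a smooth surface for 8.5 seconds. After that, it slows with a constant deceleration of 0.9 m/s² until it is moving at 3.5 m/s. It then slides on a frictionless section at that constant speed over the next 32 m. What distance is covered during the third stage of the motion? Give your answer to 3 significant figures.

Phase 1 (decelerating): v₀ = 15.5 m/s, a = -0.5 m/s².
v² = v₀² + 2aΔx = 15.5² + 2·-0.5·135 = 105 → v = 10.3 m/s
t = (v − v₀)/a = (10.3 − 15.5)/-0.5 = 10.5 s

Phase 2 (constant speed): v₀ = 10.3 m/s, a = 0 m/s².
v = v₀ + at = 10.3 + (0)(8.5) = 10.3 m/s
Δx = v₀t + ½at² = 10.3·8.5 + 0.5·0·8.5² = 87.2 m

Phase 3 (decelerating): v₀ = 10.3 m/s, a = -0.9 m/s².
v = v₀ + at → t = (3.5 − 10.3) / -0.9 = 7.51 s
v² = v₀² + 2aΔx → Δx = (3.5² − 10.3²)/(2·-0.9) = 51.7 m
Distance in phase 3 = 51.7 m

51.7 m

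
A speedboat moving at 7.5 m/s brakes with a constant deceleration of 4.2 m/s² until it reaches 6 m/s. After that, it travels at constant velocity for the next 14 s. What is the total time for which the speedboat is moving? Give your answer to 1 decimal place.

Phase 1 (decelerating): v₀ = 7.50 m/s, a = -4.2 m/s².
v = v₀ + at → t = (6 − 7.50) / -4.2 = 0.357 s
v² = v₀² + 2aΔx → Δx = (6² − 7.50²)/(2·-4.2) = 2.41 m

Phase 2 (constant speed): v₀ = 6.00 m/s, a = 0 m/s².
v = v₀ + at = 6.00 + (0)(14) = 6.00 m/s
Δx = v₀t + ½at² = 6.00·14 + 0.5·0·14² = 84.0 m
Total time = 0.357 + 14.0 = 14.4 s

14.4 s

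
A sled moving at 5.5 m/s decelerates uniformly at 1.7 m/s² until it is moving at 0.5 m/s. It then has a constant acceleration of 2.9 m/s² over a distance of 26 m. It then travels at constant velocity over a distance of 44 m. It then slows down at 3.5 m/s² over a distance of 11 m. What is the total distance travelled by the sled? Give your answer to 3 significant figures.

Phase 1 (decelerating): v₀ = 5.50 m/s, a = -1.7 m/s².
v = v₀ + at → t = (0.5 − 5.50) / -1.7 = 2.94 s
v² = v₀² + 2aΔx → Δx = (0.5² − 5.50²)/(2·-1.7) = 8.82 m

Phase 2 (accelerating): v₀ = 0.500 m/s, a = 2.9 m/s².
v² = v₀² + 2aΔx = 0.500² + 2·2.9·26 = 151 → v = 12.3 m/s
t = (v − v₀)/a = (12.3 − 0.500)/2.9 = 4.07 s

Phase 3 (constant speed): v₀ = 12.3 m/s, a = 0 m/s².
Constant speed: t = d/v = 44/12.3 = 3.58 s

Phase 4 (decelerating): v₀ = 12.3 m/s, a = -3.5 m/s².
v² = v₀² + 2aΔx = 12.3² + 2·-3.5·11 = 74.1 → v = 8.61 m/s
t = (v − v₀)/a = (8.61 − 12.3)/-3.5 = 1.05 s
Total distance = 8.82 + 26.0 + 44.0 + 11.0 = 89.8 m

89.8 m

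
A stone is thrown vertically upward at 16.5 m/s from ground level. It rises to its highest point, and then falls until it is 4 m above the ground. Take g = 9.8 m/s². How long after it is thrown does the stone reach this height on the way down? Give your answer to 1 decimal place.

Phase 1 (rising): v₀ = 16.5 m/s, a = -9.8 m/s².
v = v₀ + at → t = (0 − 16.5) / -9.8 = 1.68 s
v² = v₀² + 2aΔx → Δx = (0² − 16.5²)/(2·-9.8) = 13.9 m

Phase 2 (falling): v₀ = 0 m/s, a = -9.8 m/s².
Falls 9.89 m from rest: t = √(2·9.89/9.8) = 1.42 s; v = g·t = 13.9 m/s.
Total time = 1.68 + 1.42 = 3.10 s

3.1 s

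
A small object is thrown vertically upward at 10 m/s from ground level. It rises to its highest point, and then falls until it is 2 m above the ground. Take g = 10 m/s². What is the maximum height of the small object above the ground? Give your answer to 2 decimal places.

Phase 1 (rising): v₀ = 10.0 m/s, a = -10 m/s².
v = v₀ + at → t = (0 − 10.0) / -10 = 1.00 s
v² = v₀² + 2aΔx → Δx = (0² − 10.0²)/(2·-10) = 5.00 m
Maximum height = 5.00 m

5.00 m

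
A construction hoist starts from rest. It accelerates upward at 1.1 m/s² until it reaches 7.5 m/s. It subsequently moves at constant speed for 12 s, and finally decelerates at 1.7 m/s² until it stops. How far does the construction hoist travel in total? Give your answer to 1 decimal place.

132.1 m

Phase 1 (accelerating): v₀ = 0 m/s, a = 1.1 m/s².
v = v₀ + at → t = (7.5 − 0) / 1.1 = 6.82 s
v² = v₀² + 2aΔx → Δx = (7.5² − 0²)/(2·1.1) = 25.6 m

Phase 2 (constant speed): v₀ = 7.50 m/s, a = 0 m/s².
v = v₀ + at = 7.50 + (0)(12) = 7.50 m/s
Δx = v₀t + ½at² = 7.50·12 + 0.5·0·12² = 90.0 m

Phase 3 (decelerating): v₀ = 7.50 m/s, a = -1.7 m/s².
v = v₀ + at → t = (0 − 7.50) / -1.7 = 4.41 s
v² = v₀² + 2aΔx → Δx = (0² − 7.50²)/(2·-1.7) = 16.5 m
Total distance = 25.6 + 90.0 + 16.5 = 132 m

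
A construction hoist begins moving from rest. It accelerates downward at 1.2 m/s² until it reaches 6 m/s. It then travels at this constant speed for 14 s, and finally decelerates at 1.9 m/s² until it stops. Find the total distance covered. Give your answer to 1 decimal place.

108.5 m

Phase 1 (accelerating): v₀ = 0 m/s, a = 1.2 m/s².
v = v₀ + at → t = (6 − 0) / 1.2 = 5.00 s
v² = v₀² + 2aΔx → Δx = (6² − 0²)/(2·1.2) = 15.0 m

Phase 2 (constant speed): v₀ = 6.00 m/s, a = 0 m/s².
v = v₀ + at = 6.00 + (0)(14) = 6.00 m/s
Δx = v₀t + ½at² = 6.00·14 + 0.5·0·14² = 84.0 m

Phase 3 (decelerating): v₀ = 6.00 m/s, a = -1.9 m/s².
v = v₀ + at → t = (0 − 6.00) / -1.9 = 3.16 s
v² = v₀² + 2aΔx → Δx = (0² − 6.00²)/(2·-1.9) = 9.47 m
Total distance = 15.0 + 84.0 + 9.47 = 108 m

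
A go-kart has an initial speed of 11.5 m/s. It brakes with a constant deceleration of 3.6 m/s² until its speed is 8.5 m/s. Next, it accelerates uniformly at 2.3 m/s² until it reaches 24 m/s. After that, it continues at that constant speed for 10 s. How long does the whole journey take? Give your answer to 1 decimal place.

Phase 1 (decelerating): v₀ = 11.5 m/s, a = -3.6 m/s².
v = v₀ + at → t = (8.5 − 11.5) / -3.6 = 0.833 s
v² = v₀² + 2aΔx → Δx = (8.5² − 11.5²)/(2·-3.6) = 8.33 m

Phase 2 (accelerating): v₀ = 8.50 m/s, a = 2.3 m/s².
v = v₀ + at → t = (24 − 8.50) / 2.3 = 6.74 s
v² = v₀² + 2aΔx → Δx = (24² − 8.50²)/(2·2.3) = 110 m

Phase 3 (constant speed): v₀ = 24.0 m/s, a = 0 m/s².
v = v₀ + at = 24.0 + (0)(10) = 24.0 m/s
Δx = v₀t + ½at² = 24.0·10 + 0.5·0·10² = 240 m
Total time = 0.833 + 6.74 + 10.0 = 17.6 s

17.6 s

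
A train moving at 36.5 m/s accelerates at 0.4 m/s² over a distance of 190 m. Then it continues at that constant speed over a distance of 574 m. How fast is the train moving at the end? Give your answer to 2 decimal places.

Phase 1 (accelerating): v₀ = 36.5 m/s, a = 0.4 m/s².
v² = v₀² + 2aΔx = 36.5² + 2·0.4·190 = 1480 → v = 38.5 m/s
t = (v − v₀)/a = (38.5 − 36.5)/0.4 = 5.06 s

Phase 2 (constant speed): v₀ = 38.5 m/s, a = 0 m/s².
Constant speed: t = d/v = 574/38.5 = 14.9 s
Final speed = 38.5 m/s

38.53 m/s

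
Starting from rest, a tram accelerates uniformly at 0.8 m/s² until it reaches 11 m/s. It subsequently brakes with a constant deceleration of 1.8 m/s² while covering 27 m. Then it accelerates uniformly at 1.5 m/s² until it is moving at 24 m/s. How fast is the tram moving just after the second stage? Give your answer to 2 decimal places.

Phase 1 (accelerating): v₀ = 0 m/s, a = 0.8 m/s².
v = v₀ + at → t = (11 − 0) / 0.8 = 13.8 s
v² = v₀² + 2aΔx → Δx = (11² − 0²)/(2·0.8) = 75.6 m

Phase 2 (decelerating): v₀ = 11.0 m/s, a = -1.8 m/s².
v² = v₀² + 2aΔx = 11.0² + 2·-1.8·27 = 23.8 → v = 4.88 m/s
t = (v − v₀)/a = (4.88 − 11.0)/-1.8 = 3.40 s
Speed at end of phase 2 = 4.88 m/s

4.88 m/s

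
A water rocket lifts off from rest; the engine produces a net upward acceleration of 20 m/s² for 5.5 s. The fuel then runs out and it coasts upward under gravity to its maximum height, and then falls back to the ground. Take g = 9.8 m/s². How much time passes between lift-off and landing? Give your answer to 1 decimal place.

Phase 1 (powered ascent): v₀ = 0 m/s, a = 20 m/s².
v = v₀ + at = 0 + (20)(5.5) = 110 m/s
Δx = v₀t + ½at² = 0·5.5 + 0.5·20·5.5² = 302 m

Phase 2 (coasting upward): v₀ = 110 m/s, a = -9.8 m/s².
v = v₀ + at → t = (0 − 110) / -9.8 = 11.2 s
v² = v₀² + 2aΔx → Δx = (0² − 110²)/(2·-9.8) = 617 m

Phase 3 (free fall): v₀ = 0 m/s, a = -9.8 m/s².
Falls 920 m from rest: t = √(2·920/9.8) = 13.7 s; v = g·t = 134 m/s.
Total time = 5.50 + 11.2 + 13.7 = 30.4 s

30.4 s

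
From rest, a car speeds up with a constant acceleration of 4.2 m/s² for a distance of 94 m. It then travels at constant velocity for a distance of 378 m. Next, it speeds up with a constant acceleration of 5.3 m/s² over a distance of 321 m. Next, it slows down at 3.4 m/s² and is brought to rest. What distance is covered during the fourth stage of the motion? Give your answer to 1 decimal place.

Phase 1 (accelerating): v₀ = 0 m/s, a = 4.2 m/s².
v² = v₀² + 2aΔx = 0² + 2·4.2·94 = 790 → v = 28.1 m/s
t = (v − v₀)/a = (28.1 − 0)/4.2 = 6.69 s

Phase 2 (constant speed): v₀ = 28.1 m/s, a = 0 m/s².
Constant speed: t = d/v = 378/28.1 = 13.5 s

Phase 3 (accelerating): v₀ = 28.1 m/s, a = 5.3 m/s².
v² = v₀² + 2aΔx = 28.1² + 2·5.3·321 = 4190 → v = 64.7 m/s
t = (v − v₀)/a = (64.7 − 28.1)/5.3 = 6.91 s

Phase 4 (decelerating): v₀ = 64.7 m/s, a = -3.4 m/s².
v = v₀ + at → t = (0 − 64.7) / -3.4 = 19.0 s
v² = v₀² + 2aΔx → Δx = (0² − 64.7²)/(2·-3.4) = 617 m
Distance in phase 4 = 617 m

616.5 m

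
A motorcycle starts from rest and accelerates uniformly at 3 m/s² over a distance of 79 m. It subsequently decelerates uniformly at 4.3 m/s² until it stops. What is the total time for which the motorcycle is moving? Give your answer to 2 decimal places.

Phase 1 (accelerating): v₀ = 0 m/s, a = 3 m/s².
v² = v₀² + 2aΔx = 0² + 2·3·79 = 474 → v = 21.8 m/s
t = (v − v₀)/a = (21.8 − 0)/3 = 7.26 s

Phase 2 (decelerating): v₀ = 21.8 m/s, a = -4.3 m/s².
v = v₀ + at → t = (0 − 21.8) / -4.3 = 5.06 s
v² = v₀² + 2aΔx → Δx = (0² − 21.8²)/(2·-4.3) = 55.1 m
Total time = 7.26 + 5.06 = 12.3 s

12.32 s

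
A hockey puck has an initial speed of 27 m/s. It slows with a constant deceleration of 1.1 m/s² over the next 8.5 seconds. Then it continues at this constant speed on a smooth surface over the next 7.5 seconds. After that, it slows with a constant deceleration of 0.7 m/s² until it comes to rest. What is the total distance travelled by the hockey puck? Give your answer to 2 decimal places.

Phase 1 (decelerating): v₀ = 27.0 m/s, a = -1.1 m/s².
v = v₀ + at = 27.0 + (-1.1)(8.5) = 17.6 m/s
Δx = v₀t + ½at² = 27.0·8.5 + 0.5·-1.1·8.5² = 190 m

Phase 2 (constant speed): v₀ = 17.6 m/s, a = 0 m/s².
v = v₀ + at = 17.6 + (0)(7.5) = 17.6 m/s
Δx = v₀t + ½at² = 17.6·7.5 + 0.5·0·7.5² = 132 m

Phase 3 (decelerating): v₀ = 17.6 m/s, a = -0.7 m/s².
v = v₀ + at → t = (0 − 17.6) / -0.7 = 25.2 s
v² = v₀² + 2aΔx → Δx = (0² − 17.6²)/(2·-0.7) = 223 m
Total distance = 190 + 132 + 223 = 545 m

544.65 m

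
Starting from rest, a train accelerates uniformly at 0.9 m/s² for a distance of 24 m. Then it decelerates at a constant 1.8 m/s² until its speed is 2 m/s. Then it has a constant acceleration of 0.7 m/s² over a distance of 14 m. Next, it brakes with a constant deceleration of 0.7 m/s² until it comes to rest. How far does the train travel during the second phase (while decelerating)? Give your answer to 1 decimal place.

10.9 m

Phase 1 (accelerating): v₀ = 0 m/s, a = 0.9 m/s².
v² = v₀² + 2aΔx = 0² + 2·0.9·24 = 43.2 → v = 6.57 m/s
t = (v − v₀)/a = (6.57 − 0)/0.9 = 7.30 s

Phase 2 (decelerating): v₀ = 6.57 m/s, a = -1.8 m/s².
v = v₀ + at → t = (2 − 6.57) / -1.8 = 2.54 s
v² = v₀² + 2aΔx → Δx = (2² − 6.57²)/(2·-1.8) = 10.9 m
Distance in phase 2 = 10.9 m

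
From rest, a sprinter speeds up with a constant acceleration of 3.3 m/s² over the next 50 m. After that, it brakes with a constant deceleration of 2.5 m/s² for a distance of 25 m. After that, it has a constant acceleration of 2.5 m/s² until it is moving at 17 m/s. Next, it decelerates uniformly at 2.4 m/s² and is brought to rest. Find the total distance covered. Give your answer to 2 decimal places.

Phase 1 (accelerating): v₀ = 0 m/s, a = 3.3 m/s².
v² = v₀² + 2aΔx = 0² + 2·3.3·50 = 330 → v = 18.2 m/s
t = (v − v₀)/a = (18.2 − 0)/3.3 = 5.50 s

Phase 2 (decelerating): v₀ = 18.2 m/s, a = -2.5 m/s².
v² = v₀² + 2aΔx = 18.2² + 2·-2.5·25 = 205 → v = 14.3 m/s
t = (v − v₀)/a = (14.3 − 18.2)/-2.5 = 1.54 s

Phase 3 (accelerating): v₀ = 14.3 m/s, a = 2.5 m/s².
v = v₀ + at → t = (17 − 14.3) / 2.5 = 1.07 s
v² = v₀² + 2aΔx → Δx = (17² − 14.3²)/(2·2.5) = 16.8 m

Phase 4 (decelerating): v₀ = 17.0 m/s, a = -2.4 m/s².
v = v₀ + at → t = (0 − 17.0) / -2.4 = 7.08 s
v² = v₀² + 2aΔx → Δx = (0² − 17.0²)/(2·-2.4) = 60.2 m
Total distance = 50.0 + 25.0 + 16.8 + 60.2 = 152 m

152.01 m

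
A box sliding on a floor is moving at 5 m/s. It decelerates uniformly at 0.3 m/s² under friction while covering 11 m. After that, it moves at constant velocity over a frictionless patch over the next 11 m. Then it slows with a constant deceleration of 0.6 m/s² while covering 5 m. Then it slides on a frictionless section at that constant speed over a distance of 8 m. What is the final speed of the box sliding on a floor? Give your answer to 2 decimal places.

Phase 1 (decelerating): v₀ = 5.00 m/s, a = -0.3 m/s².
v² = v₀² + 2aΔx = 5.00² + 2·-0.3·11 = 18.4 → v = 4.29 m/s
t = (v − v₀)/a = (4.29 − 5.00)/-0.3 = 2.37 s

Phase 2 (constant speed): v₀ = 4.29 m/s, a = 0 m/s².
Constant speed: t = d/v = 11/4.29 = 2.56 s

Phase 3 (decelerating): v₀ = 4.29 m/s, a = -0.6 m/s².
v² = v₀² + 2aΔx = 4.29² + 2·-0.6·5 = 12.4 → v = 3.52 m/s
t = (v − v₀)/a = (3.52 − 4.29)/-0.6 = 1.28 s

Phase 4 (constant speed): v₀ = 3.52 m/s, a = 0 m/s².
Constant speed: t = d/v = 8/3.52 = 2.27 s
Final speed = 3.52 m/s

3.52 m/s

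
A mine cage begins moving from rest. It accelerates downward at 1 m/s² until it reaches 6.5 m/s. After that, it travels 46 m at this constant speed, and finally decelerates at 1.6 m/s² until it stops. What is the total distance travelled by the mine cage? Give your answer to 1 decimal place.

Phase 1 (accelerating): v₀ = 0 m/s, a = 1 m/s².
v = v₀ + at → t = (6.5 − 0) / 1 = 6.50 s
v² = v₀² + 2aΔx → Δx = (6.5² − 0²)/(2·1) = 21.1 m

Phase 2 (constant speed): v₀ = 6.50 m/s, a = 0 m/s².
Constant speed: t = d/v = 46/6.50 = 7.08 s

Phase 3 (decelerating): v₀ = 6.50 m/s, a = -1.6 m/s².
v = v₀ + at → t = (0 − 6.50) / -1.6 = 4.06 s
v² = v₀² + 2aΔx → Δx = (0² − 6.50²)/(2·-1.6) = 13.2 m
Total distance = 21.1 + 46.0 + 13.2 = 80.3 m

80.3 m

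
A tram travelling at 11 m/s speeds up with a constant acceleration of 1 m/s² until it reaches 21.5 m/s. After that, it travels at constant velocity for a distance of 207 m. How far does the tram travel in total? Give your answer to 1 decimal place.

Phase 1 (accelerating): v₀ = 11.0 m/s, a = 1 m/s².
v = v₀ + at → t = (21.5 − 11.0) / 1 = 10.5 s
v² = v₀² + 2aΔx → Δx = (21.5² − 11.0²)/(2·1) = 171 m

Phase 2 (constant speed): v₀ = 21.5 m/s, a = 0 m/s².
Constant speed: t = d/v = 207/21.5 = 9.63 s
Total distance = 171 + 207 = 378 m

377.6 m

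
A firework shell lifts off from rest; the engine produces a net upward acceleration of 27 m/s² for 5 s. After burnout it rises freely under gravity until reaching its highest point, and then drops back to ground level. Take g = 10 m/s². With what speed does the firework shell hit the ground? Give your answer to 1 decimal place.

158.0 m/s

Phase 1 (powered ascent): v₀ = 0 m/s, a = 27 m/s².
v = v₀ + at = 0 + (27)(5) = 135 m/s
Δx = v₀t + ½at² = 0·5 + 0.5·27·5² = 338 m

Phase 2 (coasting upward): v₀ = 135 m/s, a = -10 m/s².
v = v₀ + at → t = (0 − 135) / -10 = 13.5 s
v² = v₀² + 2aΔx → Δx = (0² − 135²)/(2·-10) = 911 m

Phase 3 (free fall): v₀ = 0 m/s, a = -10 m/s².
Falls 1250 m from rest: t = √(2·1250/10) = 15.8 s; v = g·t = 158 m/s.
Impact speed = 158 m/s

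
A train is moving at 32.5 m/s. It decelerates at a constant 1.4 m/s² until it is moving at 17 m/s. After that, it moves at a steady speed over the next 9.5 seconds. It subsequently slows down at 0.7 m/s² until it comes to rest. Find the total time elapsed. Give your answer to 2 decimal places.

Phase 1 (decelerating): v₀ = 32.5 m/s, a = -1.4 m/s².
v = v₀ + at → t = (17 − 32.5) / -1.4 = 11.1 s
v² = v₀² + 2aΔx → Δx = (17² − 32.5²)/(2·-1.4) = 274 m

Phase 2 (constant speed): v₀ = 17.0 m/s, a = 0 m/s².
v = v₀ + at = 17.0 + (0)(9.5) = 17.0 m/s
Δx = v₀t + ½at² = 17.0·9.5 + 0.5·0·9.5² = 162 m

Phase 3 (decelerating): v₀ = 17.0 m/s, a = -0.7 m/s².
v = v₀ + at → t = (0 − 17.0) / -0.7 = 24.3 s
v² = v₀² + 2aΔx → Δx = (0² − 17.0²)/(2·-0.7) = 206 m
Total time = 11.1 + 9.50 + 24.3 = 44.9 s

44.86 s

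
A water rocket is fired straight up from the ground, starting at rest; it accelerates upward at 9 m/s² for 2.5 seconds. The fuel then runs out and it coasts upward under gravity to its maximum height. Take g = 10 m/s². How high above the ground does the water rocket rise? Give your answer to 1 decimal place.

Phase 1 (powered ascent): v₀ = 0 m/s, a = 9 m/s².
v = v₀ + at = 0 + (9)(2.5) = 22.5 m/s
Δx = v₀t + ½at² = 0·2.5 + 0.5·9·2.5² = 28.1 m

Phase 2 (coasting upward): v₀ = 22.5 m/s, a = -10 m/s².
v = v₀ + at → t = (0 − 22.5) / -10 = 2.25 s
v² = v₀² + 2aΔx → Δx = (0² − 22.5²)/(2·-10) = 25.3 m
Maximum height = 28.1 + 25.3 = 53.4 m

53.4 m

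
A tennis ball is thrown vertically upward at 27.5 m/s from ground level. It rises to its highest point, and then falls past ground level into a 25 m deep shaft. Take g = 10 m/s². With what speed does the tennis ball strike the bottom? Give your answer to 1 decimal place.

35.4 m/s

Phase 1 (rising): v₀ = 27.5 m/s, a = -10 m/s².
v = v₀ + at → t = (0 − 27.5) / -10 = 2.75 s
v² = v₀² + 2aΔx → Δx = (0² − 27.5²)/(2·-10) = 37.8 m

Phase 2 (falling): v₀ = 0 m/s, a = -10 m/s².
Falls 62.8 m from rest: t = √(2·62.8/10) = 3.54 s; v = g·t = 35.4 m/s.
Final speed = 35.4 m/s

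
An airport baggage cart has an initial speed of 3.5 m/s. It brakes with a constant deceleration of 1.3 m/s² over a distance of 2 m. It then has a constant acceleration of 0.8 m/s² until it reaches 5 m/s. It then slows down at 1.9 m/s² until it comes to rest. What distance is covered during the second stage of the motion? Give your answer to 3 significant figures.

Phase 1 (decelerating): v₀ = 3.50 m/s, a = -1.3 m/s².
v² = v₀² + 2aΔx = 3.50² + 2·-1.3·2 = 7.05 → v = 2.66 m/s
t = (v − v₀)/a = (2.66 − 3.50)/-1.3 = 0.650 s

Phase 2 (accelerating): v₀ = 2.66 m/s, a = 0.8 m/s².
v = v₀ + at → t = (5 − 2.66) / 0.8 = 2.93 s
v² = v₀² + 2aΔx → Δx = (5² − 2.66²)/(2·0.8) = 11.2 m
Distance in phase 2 = 11.2 m

11.2 m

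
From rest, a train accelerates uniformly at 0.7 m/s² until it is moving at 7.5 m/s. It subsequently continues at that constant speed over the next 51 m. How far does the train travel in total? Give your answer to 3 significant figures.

91.2 m

Phase 1 (accelerating): v₀ = 0 m/s, a = 0.7 m/s².
v = v₀ + at → t = (7.5 − 0) / 0.7 = 10.7 s
v² = v₀² + 2aΔx → Δx = (7.5² − 0²)/(2·0.7) = 40.2 m

Phase 2 (constant speed): v₀ = 7.50 m/s, a = 0 m/s².
Constant speed: t = d/v = 51/7.50 = 6.80 s
Total distance = 40.2 + 51.0 = 91.2 m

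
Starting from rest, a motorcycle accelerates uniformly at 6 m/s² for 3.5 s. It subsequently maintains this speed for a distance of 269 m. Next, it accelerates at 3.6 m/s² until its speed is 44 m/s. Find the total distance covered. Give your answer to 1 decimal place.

Phase 1 (accelerating): v₀ = 0 m/s, a = 6 m/s².
v = v₀ + at = 0 + (6)(3.5) = 21.0 m/s
Δx = v₀t + ½at² = 0·3.5 + 0.5·6·3.5² = 36.8 m

Phase 2 (constant speed): v₀ = 21.0 m/s, a = 0 m/s².
Constant speed: t = d/v = 269/21.0 = 12.8 s

Phase 3 (accelerating): v₀ = 21.0 m/s, a = 3.6 m/s².
v = v₀ + at → t = (44 − 21.0) / 3.6 = 6.39 s
v² = v₀² + 2aΔx → Δx = (44² − 21.0²)/(2·3.6) = 208 m
Total distance = 36.8 + 269 + 208 = 513 m

513.4 m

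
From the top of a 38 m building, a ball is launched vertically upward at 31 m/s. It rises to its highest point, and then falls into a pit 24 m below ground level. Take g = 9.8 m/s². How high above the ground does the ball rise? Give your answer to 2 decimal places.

Phase 1 (rising): v₀ = 31.0 m/s, a = -9.8 m/s².
v = v₀ + at → t = (0 − 31.0) / -9.8 = 3.16 s
v² = v₀² + 2aΔx → Δx = (0² − 31.0²)/(2·-9.8) = 49.0 m
Maximum height = 38 + 49.0 = 87.0 m

87.03 m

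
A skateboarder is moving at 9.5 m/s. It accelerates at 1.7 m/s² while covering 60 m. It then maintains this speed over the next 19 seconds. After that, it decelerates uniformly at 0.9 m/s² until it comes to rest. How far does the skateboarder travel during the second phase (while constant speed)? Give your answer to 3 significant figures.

326 m

Phase 1 (accelerating): v₀ = 9.50 m/s, a = 1.7 m/s².
v² = v₀² + 2aΔx = 9.50² + 2·1.7·60 = 294 → v = 17.2 m/s
t = (v − v₀)/a = (17.2 − 9.50)/1.7 = 4.50 s

Phase 2 (constant speed): v₀ = 17.2 m/s, a = 0 m/s².
v = v₀ + at = 17.2 + (0)(19) = 17.2 m/s
Δx = v₀t + ½at² = 17.2·19 + 0.5·0·19² = 326 m
Distance in phase 2 = 326 m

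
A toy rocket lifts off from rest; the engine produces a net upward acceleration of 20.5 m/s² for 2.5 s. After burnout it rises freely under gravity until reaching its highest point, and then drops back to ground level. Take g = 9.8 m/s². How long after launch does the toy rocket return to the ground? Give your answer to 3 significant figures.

14.1 s

Phase 1 (powered ascent): v₀ = 0 m/s, a = 20.5 m/s².
v = v₀ + at = 0 + (20.5)(2.5) = 51.2 m/s
Δx = v₀t + ½at² = 0·2.5 + 0.5·20.5·2.5² = 64.1 m

Phase 2 (coasting upward): v₀ = 51.2 m/s, a = -9.8 m/s².
v = v₀ + at → t = (0 − 51.2) / -9.8 = 5.23 s
v² = v₀² + 2aΔx → Δx = (0² − 51.2²)/(2·-9.8) = 134 m

Phase 3 (free fall): v₀ = 0 m/s, a = -9.8 m/s².
Falls 198 m from rest: t = √(2·198/9.8) = 6.36 s; v = g·t = 62.3 m/s.
Total time = 2.50 + 5.23 + 6.36 = 14.1 s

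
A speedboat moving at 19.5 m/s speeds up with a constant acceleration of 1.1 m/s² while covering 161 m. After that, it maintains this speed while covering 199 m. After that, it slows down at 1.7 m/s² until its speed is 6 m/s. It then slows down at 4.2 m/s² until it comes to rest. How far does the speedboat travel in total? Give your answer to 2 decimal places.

Phase 1 (accelerating): v₀ = 19.5 m/s, a = 1.1 m/s².
v² = v₀² + 2aΔx = 19.5² + 2·1.1·161 = 734 → v = 27.1 m/s
t = (v − v₀)/a = (27.1 − 19.5)/1.1 = 6.91 s

Phase 2 (constant speed): v₀ = 27.1 m/s, a = 0 m/s².
Constant speed: t = d/v = 199/27.1 = 7.34 s

Phase 3 (decelerating): v₀ = 27.1 m/s, a = -1.7 m/s².
v = v₀ + at → t = (6 − 27.1) / -1.7 = 12.4 s
v² = v₀² + 2aΔx → Δx = (6² − 27.1²)/(2·-1.7) = 205 m

Phase 4 (decelerating): v₀ = 6.00 m/s, a = -4.2 m/s².
v = v₀ + at → t = (0 − 6.00) / -4.2 = 1.43 s
v² = v₀² + 2aΔx → Δx = (0² − 6.00²)/(2·-4.2) = 4.29 m
Total distance = 161 + 199 + 205 + 4.29 = 570 m

569.71 m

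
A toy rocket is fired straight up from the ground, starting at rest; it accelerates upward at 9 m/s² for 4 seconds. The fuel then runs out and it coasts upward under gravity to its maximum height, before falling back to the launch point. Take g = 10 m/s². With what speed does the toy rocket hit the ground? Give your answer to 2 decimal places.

Phase 1 (powered ascent): v₀ = 0 m/s, a = 9 m/s².
v = v₀ + at = 0 + (9)(4) = 36.0 m/s
Δx = v₀t + ½at² = 0·4 + 0.5·9·4² = 72.0 m

Phase 2 (coasting upward): v₀ = 36.0 m/s, a = -10 m/s².
v = v₀ + at → t = (0 − 36.0) / -10 = 3.60 s
v² = v₀² + 2aΔx → Δx = (0² − 36.0²)/(2·-10) = 64.8 m

Phase 3 (free fall): v₀ = 0 m/s, a = -10 m/s².
Falls 137 m from rest: t = √(2·137/10) = 5.23 s; v = g·t = 52.3 m/s.
Impact speed = 52.3 m/s

52.31 m/s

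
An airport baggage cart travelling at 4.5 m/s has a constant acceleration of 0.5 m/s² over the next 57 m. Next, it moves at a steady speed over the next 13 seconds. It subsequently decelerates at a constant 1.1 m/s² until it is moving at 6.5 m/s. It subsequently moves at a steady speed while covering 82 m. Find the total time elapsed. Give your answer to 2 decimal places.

Phase 1 (accelerating): v₀ = 4.50 m/s, a = 0.5 m/s².
v² = v₀² + 2aΔx = 4.50² + 2·0.5·57 = 77.2 → v = 8.79 m/s
t = (v − v₀)/a = (8.79 − 4.50)/0.5 = 8.58 s

Phase 2 (constant speed): v₀ = 8.79 m/s, a = 0 m/s².
v = v₀ + at = 8.79 + (0)(13) = 8.79 m/s
Δx = v₀t + ½at² = 8.79·13 + 0.5·0·13² = 114 m

Phase 3 (decelerating): v₀ = 8.79 m/s, a = -1.1 m/s².
v = v₀ + at → t = (6.5 − 8.79) / -1.1 = 2.08 s
v² = v₀² + 2aΔx → Δx = (6.5² − 8.79²)/(2·-1.1) = 15.9 m

Phase 4 (constant speed): v₀ = 6.50 m/s, a = 0 m/s².
Constant speed: t = d/v = 82/6.50 = 12.6 s
Total time = 8.58 + 13.0 + 2.08 + 12.6 = 36.3 s

36.27 s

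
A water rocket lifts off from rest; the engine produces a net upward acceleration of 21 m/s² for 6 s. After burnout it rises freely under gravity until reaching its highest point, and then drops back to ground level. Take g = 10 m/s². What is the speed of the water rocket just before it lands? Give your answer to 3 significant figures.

153 m/s

Phase 1 (powered ascent): v₀ = 0 m/s, a = 21 m/s².
v = v₀ + at = 0 + (21)(6) = 126 m/s
Δx = v₀t + ½at² = 0·6 + 0.5·21·6² = 378 m

Phase 2 (coasting upward): v₀ = 126 m/s, a = -10 m/s².
v = v₀ + at → t = (0 − 126) / -10 = 12.6 s
v² = v₀² + 2aΔx → Δx = (0² − 126²)/(2·-10) = 794 m

Phase 3 (free fall): v₀ = 0 m/s, a = -10 m/s².
Falls 1170 m from rest: t = √(2·1170/10) = 15.3 s; v = g·t = 153 m/s.
Impact speed = 153 m/s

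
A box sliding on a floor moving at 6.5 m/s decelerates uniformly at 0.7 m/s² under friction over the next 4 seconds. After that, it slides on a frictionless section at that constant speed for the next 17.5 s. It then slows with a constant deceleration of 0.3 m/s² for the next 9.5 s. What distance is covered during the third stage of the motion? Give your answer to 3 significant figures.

Phase 1 (decelerating): v₀ = 6.50 m/s, a = -0.7 m/s².
v = v₀ + at = 6.50 + (-0.7)(4) = 3.70 m/s
Δx = v₀t + ½at² = 6.50·4 + 0.5·-0.7·4² = 20.4 m

Phase 2 (constant speed): v₀ = 3.70 m/s, a = 0 m/s².
v = v₀ + at = 3.70 + (0)(17.5) = 3.70 m/s
Δx = v₀t + ½at² = 3.70·17.5 + 0.5·0·17.5² = 64.8 m

Phase 3 (decelerating): v₀ = 3.70 m/s, a = -0.3 m/s².
v = v₀ + at = 3.70 + (-0.3)(9.5) = 0.850 m/s
Δx = v₀t + ½at² = 3.70·9.5 + 0.5·-0.3·9.5² = 21.6 m
Distance in phase 3 = 21.6 m

21.6 m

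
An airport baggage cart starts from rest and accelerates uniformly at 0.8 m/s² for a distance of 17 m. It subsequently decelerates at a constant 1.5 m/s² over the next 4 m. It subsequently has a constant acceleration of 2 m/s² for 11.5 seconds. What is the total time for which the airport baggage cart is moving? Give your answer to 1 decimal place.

18.9 s

Phase 1 (accelerating): v₀ = 0 m/s, a = 0.8 m/s².
v² = v₀² + 2aΔx = 0² + 2·0.8·17 = 27.2 → v = 5.22 m/s
t = (v − v₀)/a = (5.22 − 0)/0.8 = 6.52 s

Phase 2 (decelerating): v₀ = 5.22 m/s, a = -1.5 m/s².
v² = v₀² + 2aΔx = 5.22² + 2·-1.5·4 = 15.2 → v = 3.90 m/s
t = (v − v₀)/a = (3.90 − 5.22)/-1.5 = 0.878 s

Phase 3 (accelerating): v₀ = 3.90 m/s, a = 2 m/s².
v = v₀ + at = 3.90 + (2)(11.5) = 26.9 m/s
Δx = v₀t + ½at² = 3.90·11.5 + 0.5·2·11.5² = 177 m
Total time = 6.52 + 0.878 + 11.5 = 18.9 s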